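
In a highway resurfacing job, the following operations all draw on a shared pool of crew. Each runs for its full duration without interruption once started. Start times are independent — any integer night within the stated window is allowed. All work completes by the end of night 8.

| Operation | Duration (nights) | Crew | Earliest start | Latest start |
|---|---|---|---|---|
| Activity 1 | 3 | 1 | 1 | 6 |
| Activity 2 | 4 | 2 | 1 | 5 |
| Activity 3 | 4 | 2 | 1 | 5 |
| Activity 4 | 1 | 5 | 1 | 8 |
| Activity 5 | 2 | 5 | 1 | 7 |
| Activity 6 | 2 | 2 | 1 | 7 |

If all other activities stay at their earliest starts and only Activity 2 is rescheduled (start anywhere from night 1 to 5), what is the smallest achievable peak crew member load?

Activity 2@1: n1:17  n2:12  n3:5  n4:4  n5:0  n6:0  n7:0  n8:0 → peak 17
Activity 2@2: n1:15  n2:12  n3:5  n4:4  n5:2  n6:0  n7:0  n8:0 → peak 15
Activity 2@3: n1:15  n2:10  n3:5  n4:4  n5:2  n6:2  n7:0  n8:0 → peak 15
Activity 2@4: n1:15  n2:10  n3:3  n4:4  n5:2  n6:2  n7:2  n8:0 → peak 15
Activity 2@5: n1:15  n2:10  n3:3  n4:2  n5:2  n6:2  n7:2  n8:2 → peak 15
Best is Activity 2@2, peak 15.

15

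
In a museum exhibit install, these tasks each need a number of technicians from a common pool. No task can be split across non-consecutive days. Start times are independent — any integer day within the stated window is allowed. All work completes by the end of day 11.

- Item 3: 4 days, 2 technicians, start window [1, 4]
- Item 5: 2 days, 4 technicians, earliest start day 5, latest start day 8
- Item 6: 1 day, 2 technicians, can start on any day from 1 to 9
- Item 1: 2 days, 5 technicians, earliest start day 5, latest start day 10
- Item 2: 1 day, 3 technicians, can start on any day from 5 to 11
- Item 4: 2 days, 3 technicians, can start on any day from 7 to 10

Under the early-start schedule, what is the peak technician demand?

12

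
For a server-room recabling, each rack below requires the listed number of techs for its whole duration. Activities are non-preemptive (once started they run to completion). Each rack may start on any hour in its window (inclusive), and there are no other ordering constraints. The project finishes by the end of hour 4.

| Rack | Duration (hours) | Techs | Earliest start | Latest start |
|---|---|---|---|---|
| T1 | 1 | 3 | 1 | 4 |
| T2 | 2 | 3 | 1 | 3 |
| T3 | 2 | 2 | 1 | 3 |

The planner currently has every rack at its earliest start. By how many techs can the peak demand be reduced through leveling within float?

3

Early-start peak: h1:8  h2:5  h3:0  h4:0 ⇒ 8.
Leveled (T1@1, T2@2, T3@1): h1:5  h2:5  h3:3  h4:0 ⇒ 5.
Reduction 8 − 5 = 3.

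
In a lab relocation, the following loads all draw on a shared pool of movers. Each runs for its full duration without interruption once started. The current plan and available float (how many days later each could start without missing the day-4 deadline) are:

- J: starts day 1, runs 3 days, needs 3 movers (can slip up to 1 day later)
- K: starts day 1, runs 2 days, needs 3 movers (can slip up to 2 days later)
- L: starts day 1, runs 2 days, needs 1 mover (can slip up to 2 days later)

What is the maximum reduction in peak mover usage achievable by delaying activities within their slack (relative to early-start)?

Early-start peak: d1:7  d2:7  d3:3  d4:0 ⇒ 7.
Leveled (J@1, K@1, L@3): d1:6  d2:6  d3:4  d4:1 ⇒ 6.
Reduction 7 − 6 = 1.

1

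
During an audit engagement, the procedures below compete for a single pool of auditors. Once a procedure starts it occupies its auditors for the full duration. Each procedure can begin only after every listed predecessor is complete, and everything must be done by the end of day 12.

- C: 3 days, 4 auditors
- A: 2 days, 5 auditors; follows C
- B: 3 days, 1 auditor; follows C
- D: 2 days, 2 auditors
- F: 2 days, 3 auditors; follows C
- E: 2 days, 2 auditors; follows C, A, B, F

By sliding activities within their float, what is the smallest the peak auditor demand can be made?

5

Early-start (C@1, A@4, B@4, D@1, F@4, E@7) gives peak 9: d1:6  d2:6  d3:4  d4:9  d5:9  d6:1  d7:2  d8:2  d9:0  d10:0  d11:0  d12:0.
Shift B→6, D→6, F→8, E→10.
Schedule C@1, A@4, B@6, D@6, F@8, E@10: d1:4  d2:4  d3:4  d4:5  d5:5  d6:3  d7:3  d8:4  d9:3  d10:2  d11:2  d12:0 — peak 5.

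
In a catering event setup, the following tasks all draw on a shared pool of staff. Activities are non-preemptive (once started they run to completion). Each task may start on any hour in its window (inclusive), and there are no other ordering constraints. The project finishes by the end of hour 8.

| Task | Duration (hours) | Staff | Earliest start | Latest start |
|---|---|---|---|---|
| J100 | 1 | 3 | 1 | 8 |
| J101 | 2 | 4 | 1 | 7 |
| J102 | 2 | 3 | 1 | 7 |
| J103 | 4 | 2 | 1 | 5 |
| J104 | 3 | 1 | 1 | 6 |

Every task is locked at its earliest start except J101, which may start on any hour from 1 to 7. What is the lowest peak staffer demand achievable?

J101@1: h1:13  h2:10  h3:3  h4:2  h5:0  h6:0  h7:0  h8:0 → peak 13
J101@2: h1:9  h2:10  h3:7  h4:2  h5:0  h6:0  h7:0  h8:0 → peak 10
J101@3: h1:9  h2:6  h3:7  h4:6  h5:0  h6:0  h7:0  h8:0 → peak 9
J101@4: h1:9  h2:6  h3:3  h4:6  h5:4  h6:0  h7:0  h8:0 → peak 9
J101@5: h1:9  h2:6  h3:3  h4:2  h5:4  h6:4  h7:0  h8:0 → peak 9
J101@6: h1:9  h2:6  h3:3  h4:2  h5:0  h6:4  h7:4  h8:0 → peak 9
J101@7: h1:9  h2:6  h3:3  h4:2  h5:0  h6:0  h7:4  h8:4 → peak 9
Best is J101@3, peak 9.

9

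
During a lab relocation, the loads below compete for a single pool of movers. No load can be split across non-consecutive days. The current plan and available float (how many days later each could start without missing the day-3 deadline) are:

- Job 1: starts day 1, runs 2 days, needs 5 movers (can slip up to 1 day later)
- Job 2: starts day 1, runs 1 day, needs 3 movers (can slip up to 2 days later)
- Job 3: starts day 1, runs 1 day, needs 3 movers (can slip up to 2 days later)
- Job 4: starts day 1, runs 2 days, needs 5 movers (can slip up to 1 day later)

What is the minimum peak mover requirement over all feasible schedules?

Early-start (Job 1@1, Job 2@1, Job 3@1, Job 4@1) gives peak 16: d1:16  d2:10  d3:0.
Shift Job 3→3, Job 4→2.
Schedule Job 1@1, Job 2@1, Job 3@3, Job 4@2: d1:8  d2:10  d3:8 — peak 10.

10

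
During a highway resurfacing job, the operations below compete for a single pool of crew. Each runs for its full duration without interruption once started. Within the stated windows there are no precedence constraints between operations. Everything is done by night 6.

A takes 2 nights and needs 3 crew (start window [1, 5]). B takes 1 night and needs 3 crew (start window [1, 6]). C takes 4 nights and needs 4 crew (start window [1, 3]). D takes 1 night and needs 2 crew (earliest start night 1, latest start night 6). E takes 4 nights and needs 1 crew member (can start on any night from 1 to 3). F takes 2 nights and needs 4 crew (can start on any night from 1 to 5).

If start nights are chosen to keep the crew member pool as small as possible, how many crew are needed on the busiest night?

Early-start (A@1, B@1, C@1, D@1, E@1, F@1) gives peak 17: n1:17  n2:12  n3:5  n4:5  n5:0  n6:0.
Shift C→2, D→3, F→5.
Schedule A@1, B@1, C@2, D@3, E@1, F@5: n1:7  n2:8  n3:7  n4:5  n5:8  n6:4 — peak 8.

8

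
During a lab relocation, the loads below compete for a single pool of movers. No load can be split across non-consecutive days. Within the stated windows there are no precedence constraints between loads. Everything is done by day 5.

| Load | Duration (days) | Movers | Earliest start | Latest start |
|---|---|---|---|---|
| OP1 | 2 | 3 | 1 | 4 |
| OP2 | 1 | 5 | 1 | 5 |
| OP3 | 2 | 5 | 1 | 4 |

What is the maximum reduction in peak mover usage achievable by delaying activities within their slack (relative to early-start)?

Early-start peak: d1:13  d2:8  d3:0  d4:0  d5:0 ⇒ 13.
Leveled (OP1@1, OP2@3, OP3@4): d1:3  d2:3  d3:5  d4:5  d5:5 ⇒ 5.
Reduction 13 − 5 = 8.

8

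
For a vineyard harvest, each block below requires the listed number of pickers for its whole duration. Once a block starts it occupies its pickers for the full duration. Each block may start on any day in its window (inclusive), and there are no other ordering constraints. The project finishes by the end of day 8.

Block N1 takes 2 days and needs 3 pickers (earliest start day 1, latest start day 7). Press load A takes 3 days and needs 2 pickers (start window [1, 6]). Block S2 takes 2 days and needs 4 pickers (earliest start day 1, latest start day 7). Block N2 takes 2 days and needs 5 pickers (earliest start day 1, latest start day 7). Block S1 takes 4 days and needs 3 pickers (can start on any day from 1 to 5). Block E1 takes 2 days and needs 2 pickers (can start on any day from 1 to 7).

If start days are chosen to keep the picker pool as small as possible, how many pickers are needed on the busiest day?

Early-start (Block N1@1, Press load A@1, Block S2@1, Block N2@1, Block S1@1, Block E1@1) gives peak 19: d1:19  d2:19  d3:5  d4:3  d5:0  d6:0  d7:0  d8:0.
Shift Block S2→4, Block N2→7, Block S1→3.
Schedule Block N1@1, Press load A@1, Block S2@4, Block N2@7, Block S1@3, Block E1@1: d1:7  d2:7  d3:5  d4:7  d5:7  d6:3  d7:5  d8:5 — peak 7.

7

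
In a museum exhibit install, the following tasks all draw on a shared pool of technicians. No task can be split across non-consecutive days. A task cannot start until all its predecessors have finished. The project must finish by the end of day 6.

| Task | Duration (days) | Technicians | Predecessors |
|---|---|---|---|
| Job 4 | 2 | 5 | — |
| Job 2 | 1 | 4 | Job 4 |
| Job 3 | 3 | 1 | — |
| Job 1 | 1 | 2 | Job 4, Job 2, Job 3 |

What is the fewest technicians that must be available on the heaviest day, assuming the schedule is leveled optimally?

Early-start (Job 4@1, Job 2@3, Job 3@1, Job 1@4) gives peak 6: d1:6  d2:6  d3:5  d4:2  d5:0  d6:0.
Shift Job 3→3, Job 1→6.
Schedule Job 4@1, Job 2@3, Job 3@3, Job 1@6: d1:5  d2:5  d3:5  d4:1  d5:1  d6:2 — peak 5.

5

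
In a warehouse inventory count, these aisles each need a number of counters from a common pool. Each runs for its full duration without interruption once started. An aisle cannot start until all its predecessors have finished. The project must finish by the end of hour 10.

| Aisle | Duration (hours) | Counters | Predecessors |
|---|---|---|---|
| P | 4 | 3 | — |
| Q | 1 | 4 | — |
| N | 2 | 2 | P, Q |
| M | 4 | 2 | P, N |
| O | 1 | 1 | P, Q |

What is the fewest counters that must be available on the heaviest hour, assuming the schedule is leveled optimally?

7

Schedule P@1, Q@1, N@5, M@7, O@5: h1:7  h2:3  h3:3  h4:3  h5:3  h6:2  h7:2  h8:2  h9:2  h10:2 — peak 7.
No arrangement of the 24 feasible schedules does better.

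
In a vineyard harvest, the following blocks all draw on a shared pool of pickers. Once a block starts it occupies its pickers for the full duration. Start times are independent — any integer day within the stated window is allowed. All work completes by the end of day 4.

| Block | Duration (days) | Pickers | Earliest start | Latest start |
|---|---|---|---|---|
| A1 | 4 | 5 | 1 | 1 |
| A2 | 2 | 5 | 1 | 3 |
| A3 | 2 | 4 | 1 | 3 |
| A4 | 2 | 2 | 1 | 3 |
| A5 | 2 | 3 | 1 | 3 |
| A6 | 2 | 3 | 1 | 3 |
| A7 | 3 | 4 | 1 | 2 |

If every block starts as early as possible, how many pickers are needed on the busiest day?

26

Early-start schedule: A1@1, A2@1, A3@1, A4@1, A5@1, A6@1, A7@1.
Load per day: day 1: 26, day 2: 26, day 3: 9, day 4: 5.
Peak is 26.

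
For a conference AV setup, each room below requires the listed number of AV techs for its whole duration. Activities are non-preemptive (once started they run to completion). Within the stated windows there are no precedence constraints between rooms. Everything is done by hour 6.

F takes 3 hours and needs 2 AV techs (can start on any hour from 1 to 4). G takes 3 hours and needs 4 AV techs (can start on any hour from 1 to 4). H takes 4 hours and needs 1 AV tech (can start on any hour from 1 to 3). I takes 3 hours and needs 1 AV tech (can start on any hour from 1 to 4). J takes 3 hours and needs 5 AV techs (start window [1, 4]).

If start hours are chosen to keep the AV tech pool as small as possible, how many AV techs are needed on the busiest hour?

7

Early-start (F@1, G@1, H@1, I@1, J@1) gives peak 13: h1:13  h2:13  h3:13  h4:1  h5:0  h6:0.
Shift I→4, J→4.
Schedule F@1, G@1, H@1, I@4, J@4: h1:7  h2:7  h3:7  h4:7  h5:6  h6:6 — peak 7.
Total AV tech-hours = 40 over 6 hours ⇒ peak ≥ ⌈40/6⌉ = 7, so 7 is optimal.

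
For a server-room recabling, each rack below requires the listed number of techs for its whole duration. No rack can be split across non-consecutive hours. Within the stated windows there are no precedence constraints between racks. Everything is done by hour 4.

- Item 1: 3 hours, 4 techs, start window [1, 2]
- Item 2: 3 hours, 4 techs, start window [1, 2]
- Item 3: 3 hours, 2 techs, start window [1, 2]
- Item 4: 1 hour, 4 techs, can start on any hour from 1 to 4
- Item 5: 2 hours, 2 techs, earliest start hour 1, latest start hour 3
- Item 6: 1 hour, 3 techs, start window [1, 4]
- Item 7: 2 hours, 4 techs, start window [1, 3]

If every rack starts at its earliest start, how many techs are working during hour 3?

At early start, hour 3 has: Item 1, Item 2, Item 3.
Demand: 4 + 4 + 2 = 10.

10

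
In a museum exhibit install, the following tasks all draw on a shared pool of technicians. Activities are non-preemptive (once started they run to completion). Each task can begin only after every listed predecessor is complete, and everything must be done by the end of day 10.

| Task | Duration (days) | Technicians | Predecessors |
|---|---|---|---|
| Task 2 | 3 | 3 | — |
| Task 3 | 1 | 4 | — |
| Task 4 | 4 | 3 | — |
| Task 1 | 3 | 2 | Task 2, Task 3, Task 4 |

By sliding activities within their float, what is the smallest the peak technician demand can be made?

6

Early-start (Task 2@1, Task 3@1, Task 4@1, Task 1@5) gives peak 10: d1:10  d2:6  d3:6  d4:3  d5:2  d6:2  d7:2  d8:0  d9:0  d10:0.
Shift Task 3→5, Task 1→6.
Schedule Task 2@1, Task 3@5, Task 4@1, Task 1@6: d1:6  d2:6  d3:6  d4:3  d5:4  d6:2  d7:2  d8:2  d9:0  d10:0 — peak 6.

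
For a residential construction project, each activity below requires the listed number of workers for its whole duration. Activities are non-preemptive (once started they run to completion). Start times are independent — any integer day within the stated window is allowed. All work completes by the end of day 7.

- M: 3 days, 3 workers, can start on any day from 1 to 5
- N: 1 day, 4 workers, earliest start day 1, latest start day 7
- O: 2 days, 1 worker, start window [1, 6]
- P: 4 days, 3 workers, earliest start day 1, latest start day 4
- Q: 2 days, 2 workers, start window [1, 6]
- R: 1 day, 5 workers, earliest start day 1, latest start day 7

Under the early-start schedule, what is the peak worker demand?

Early-start schedule: M@1, N@1, O@1, P@1, Q@1, R@1.
Load per day: day 1: 18, day 2: 9, day 3: 6, day 4: 3, day 5: 0, day 6: 0, day 7: 0.
Peak is 18.

18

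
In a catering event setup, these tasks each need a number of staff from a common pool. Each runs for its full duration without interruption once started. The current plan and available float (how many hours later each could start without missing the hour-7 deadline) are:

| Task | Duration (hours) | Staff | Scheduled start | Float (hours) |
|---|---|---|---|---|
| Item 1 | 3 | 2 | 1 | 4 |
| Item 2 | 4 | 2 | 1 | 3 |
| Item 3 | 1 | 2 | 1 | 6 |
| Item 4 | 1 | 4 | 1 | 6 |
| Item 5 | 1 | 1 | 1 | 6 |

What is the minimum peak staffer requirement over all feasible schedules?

4

Early-start (Item 1@1, Item 2@1, Item 3@1, Item 4@1, Item 5@1) gives peak 11: h1:11  h2:4  h3:4  h4:2  h5:0  h6:0  h7:0.
Shift Item 3→4, Item 4→5, Item 5→6.
Schedule Item 1@1, Item 2@1, Item 3@4, Item 4@5, Item 5@6: h1:4  h2:4  h3:4  h4:4  h5:4  h6:1  h7:0 — peak 4.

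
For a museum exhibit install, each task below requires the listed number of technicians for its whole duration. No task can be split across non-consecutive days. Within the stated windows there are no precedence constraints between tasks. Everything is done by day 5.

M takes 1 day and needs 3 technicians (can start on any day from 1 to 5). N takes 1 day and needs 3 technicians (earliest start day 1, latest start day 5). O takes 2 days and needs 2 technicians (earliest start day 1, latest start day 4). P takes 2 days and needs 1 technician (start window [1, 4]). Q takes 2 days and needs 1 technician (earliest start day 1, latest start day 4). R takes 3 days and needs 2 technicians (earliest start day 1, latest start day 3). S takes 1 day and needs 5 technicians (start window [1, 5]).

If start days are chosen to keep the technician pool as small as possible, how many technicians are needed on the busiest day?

6

Early-start (M@1, N@1, O@1, P@1, Q@1, R@1, S@1) gives peak 17: d1:17  d2:6  d3:2  d4:0  d5:0.
Shift O→2, P→2, Q→2, R→2, S→5.
Schedule M@1, N@1, O@2, P@2, Q@2, R@2, S@5: d1:6  d2:6  d3:6  d4:2  d5:5 — peak 6.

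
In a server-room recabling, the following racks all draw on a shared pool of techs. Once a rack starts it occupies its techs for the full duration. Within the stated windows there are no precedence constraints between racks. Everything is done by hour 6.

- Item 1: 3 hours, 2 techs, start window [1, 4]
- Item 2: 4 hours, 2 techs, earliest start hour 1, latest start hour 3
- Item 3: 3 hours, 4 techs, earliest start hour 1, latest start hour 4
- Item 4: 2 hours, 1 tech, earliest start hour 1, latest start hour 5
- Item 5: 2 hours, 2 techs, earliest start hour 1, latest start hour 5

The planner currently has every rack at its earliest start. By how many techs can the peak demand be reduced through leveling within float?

Early-start peak: h1:11  h2:11  h3:8  h4:2  h5:0  h6:0 ⇒ 11.
Leveled (Item 1@1, Item 2@1, Item 3@4, Item 4@1, Item 5@5): h1:5  h2:5  h3:4  h4:6  h5:6  h6:6 ⇒ 6.
Reduction 11 − 6 = 5.

5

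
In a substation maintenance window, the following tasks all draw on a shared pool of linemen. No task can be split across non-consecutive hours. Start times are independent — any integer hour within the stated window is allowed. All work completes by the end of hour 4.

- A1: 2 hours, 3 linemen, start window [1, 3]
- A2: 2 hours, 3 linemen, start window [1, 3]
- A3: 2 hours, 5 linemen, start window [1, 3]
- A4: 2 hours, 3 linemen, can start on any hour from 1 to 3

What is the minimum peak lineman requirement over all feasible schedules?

Early-start (A1@1, A2@1, A3@1, A4@1) gives peak 14: h1:14  h2:14  h3:0  h4:0.
Shift A3→3, A4→3.
Schedule A1@1, A2@1, A3@3, A4@3: h1:6  h2:6  h3:8  h4:8 — peak 8.

8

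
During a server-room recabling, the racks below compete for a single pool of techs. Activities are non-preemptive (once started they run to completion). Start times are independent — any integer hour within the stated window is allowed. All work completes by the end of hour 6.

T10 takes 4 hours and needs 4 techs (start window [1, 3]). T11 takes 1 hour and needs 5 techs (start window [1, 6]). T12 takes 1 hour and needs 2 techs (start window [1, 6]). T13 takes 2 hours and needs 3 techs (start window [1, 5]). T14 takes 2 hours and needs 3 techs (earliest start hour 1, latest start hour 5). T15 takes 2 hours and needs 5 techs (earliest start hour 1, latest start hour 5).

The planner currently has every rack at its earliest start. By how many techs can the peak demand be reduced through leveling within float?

13

Early-start peak: h1:22  h2:15  h3:4  h4:4  h5:0  h6:0 ⇒ 22.
Leveled (T10@1, T11@1, T12@2, T13@2, T14@4, T15@5): h1:9  h2:9  h3:7  h4:7  h5:8  h6:5 ⇒ 9.
Reduction 22 − 9 = 13.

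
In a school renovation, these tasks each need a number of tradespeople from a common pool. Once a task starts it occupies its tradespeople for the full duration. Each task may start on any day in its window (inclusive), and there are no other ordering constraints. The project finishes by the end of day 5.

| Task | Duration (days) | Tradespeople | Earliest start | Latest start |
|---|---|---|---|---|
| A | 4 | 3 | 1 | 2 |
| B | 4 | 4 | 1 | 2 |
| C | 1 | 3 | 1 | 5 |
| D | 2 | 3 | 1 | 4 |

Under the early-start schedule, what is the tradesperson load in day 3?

7

At early start, day 3 has: A, B.
Demand: 3 + 4 = 7.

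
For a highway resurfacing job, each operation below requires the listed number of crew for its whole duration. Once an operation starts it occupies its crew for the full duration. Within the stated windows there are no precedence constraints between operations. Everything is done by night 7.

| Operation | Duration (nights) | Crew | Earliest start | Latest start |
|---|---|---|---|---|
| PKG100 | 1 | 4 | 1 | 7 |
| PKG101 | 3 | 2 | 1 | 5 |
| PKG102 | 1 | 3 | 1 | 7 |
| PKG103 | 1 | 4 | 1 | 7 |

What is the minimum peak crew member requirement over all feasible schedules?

4

Early-start (PKG100@1, PKG101@1, PKG102@1, PKG103@1) gives peak 13: n1:13  n2:2  n3:2  n4:0  n5:0  n6:0  n7:0.
Shift PKG101→2, PKG102→5, PKG103→6.
Schedule PKG100@1, PKG101@2, PKG102@5, PKG103@6: n1:4  n2:2  n3:2  n4:2  n5:3  n6:4  n7:0 — peak 4.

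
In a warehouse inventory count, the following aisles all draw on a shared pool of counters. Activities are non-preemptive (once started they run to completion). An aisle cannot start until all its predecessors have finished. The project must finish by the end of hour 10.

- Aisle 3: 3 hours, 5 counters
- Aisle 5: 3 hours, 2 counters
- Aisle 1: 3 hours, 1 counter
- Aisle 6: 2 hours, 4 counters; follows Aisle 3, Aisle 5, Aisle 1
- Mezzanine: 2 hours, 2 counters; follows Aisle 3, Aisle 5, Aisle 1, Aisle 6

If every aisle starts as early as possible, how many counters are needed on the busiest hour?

8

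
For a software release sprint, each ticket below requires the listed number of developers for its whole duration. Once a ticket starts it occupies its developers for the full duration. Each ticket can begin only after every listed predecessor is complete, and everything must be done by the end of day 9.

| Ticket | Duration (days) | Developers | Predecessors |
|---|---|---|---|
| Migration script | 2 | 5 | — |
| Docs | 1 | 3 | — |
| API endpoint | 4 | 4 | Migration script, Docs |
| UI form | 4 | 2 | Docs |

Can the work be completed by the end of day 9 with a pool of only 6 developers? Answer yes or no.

yes

Schedule Migration script@1, Docs@3, API endpoint@4, UI form@4: d1:5  d2:5  d3:3  d4:6  d5:6  d6:6  d7:6  d8:0  d9:0 — peak 6 ≤ 6.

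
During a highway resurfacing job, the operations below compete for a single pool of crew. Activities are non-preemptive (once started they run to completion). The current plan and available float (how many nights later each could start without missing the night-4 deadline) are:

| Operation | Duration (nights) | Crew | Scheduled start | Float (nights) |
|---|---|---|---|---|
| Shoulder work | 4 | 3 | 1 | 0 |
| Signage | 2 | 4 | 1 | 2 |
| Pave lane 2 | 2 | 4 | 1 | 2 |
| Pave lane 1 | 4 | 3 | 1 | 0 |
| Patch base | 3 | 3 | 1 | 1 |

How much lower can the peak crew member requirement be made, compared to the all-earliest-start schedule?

4

Early-start peak: n1:17  n2:17  n3:9  n4:6 ⇒ 17.
Leveled (Shoulder work@1, Signage@1, Pave lane 2@3, Pave lane 1@1, Patch base@1): n1:13  n2:13  n3:13  n4:10 ⇒ 13.
Reduction 17 − 13 = 4.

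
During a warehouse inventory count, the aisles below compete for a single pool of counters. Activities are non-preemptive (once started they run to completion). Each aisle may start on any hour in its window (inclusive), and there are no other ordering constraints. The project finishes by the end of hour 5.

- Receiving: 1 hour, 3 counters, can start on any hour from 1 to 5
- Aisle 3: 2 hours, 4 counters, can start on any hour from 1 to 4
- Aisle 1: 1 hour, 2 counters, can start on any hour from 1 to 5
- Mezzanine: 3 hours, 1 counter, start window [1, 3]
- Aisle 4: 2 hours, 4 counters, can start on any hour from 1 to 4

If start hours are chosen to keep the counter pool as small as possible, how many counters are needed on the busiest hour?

Early-start (Receiving@1, Aisle 3@1, Aisle 1@1, Mezzanine@1, Aisle 4@1) gives peak 14: h1:14  h2:9  h3:1  h4:0  h5:0.
Shift Aisle 3→2, Mezzanine→2, Aisle 4→4.
Schedule Receiving@1, Aisle 3@2, Aisle 1@1, Mezzanine@2, Aisle 4@4: h1:5  h2:5  h3:5  h4:5  h5:4 — peak 5.
Total counter-hours = 24 over 5 hours ⇒ peak ≥ ⌈24/5⌉ = 5, so 5 is optimal.

5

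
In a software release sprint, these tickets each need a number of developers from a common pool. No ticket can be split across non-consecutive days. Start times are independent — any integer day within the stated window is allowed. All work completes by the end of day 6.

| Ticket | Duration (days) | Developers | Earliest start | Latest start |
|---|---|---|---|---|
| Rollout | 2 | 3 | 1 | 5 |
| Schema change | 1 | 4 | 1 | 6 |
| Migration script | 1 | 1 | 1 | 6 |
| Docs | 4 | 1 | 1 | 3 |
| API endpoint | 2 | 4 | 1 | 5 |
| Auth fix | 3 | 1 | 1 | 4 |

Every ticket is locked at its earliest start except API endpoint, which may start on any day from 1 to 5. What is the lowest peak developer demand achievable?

10

API endpoint@1: d1:14  d2:9  d3:2  d4:1  d5:0  d6:0 → peak 14
API endpoint@2: d1:10  d2:9  d3:6  d4:1  d5:0  d6:0 → peak 10
API endpoint@3: d1:10  d2:5  d3:6  d4:5  d5:0  d6:0 → peak 10
API endpoint@4: d1:10  d2:5  d3:2  d4:5  d5:4  d6:0 → peak 10
API endpoint@5: d1:10  d2:5  d3:2  d4:1  d5:4  d6:4 → peak 10
Best is API endpoint@2, peak 10.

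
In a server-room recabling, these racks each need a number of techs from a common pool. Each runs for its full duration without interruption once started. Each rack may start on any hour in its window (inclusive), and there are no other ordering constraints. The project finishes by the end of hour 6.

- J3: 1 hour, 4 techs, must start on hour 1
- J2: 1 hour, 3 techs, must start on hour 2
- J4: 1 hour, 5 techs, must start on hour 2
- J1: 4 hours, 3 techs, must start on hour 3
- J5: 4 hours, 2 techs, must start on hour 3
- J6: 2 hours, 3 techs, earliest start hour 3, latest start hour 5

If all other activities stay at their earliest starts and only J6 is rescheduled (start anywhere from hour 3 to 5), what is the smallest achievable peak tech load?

8

J6@3: h1:4  h2:8  h3:8  h4:8  h5:5  h6:5 → peak 8
J6@4: h1:4  h2:8  h3:5  h4:8  h5:8  h6:5 → peak 8
J6@5: h1:4  h2:8  h3:5  h4:5  h5:8  h6:8 → peak 8
Best is J6@3, peak 8.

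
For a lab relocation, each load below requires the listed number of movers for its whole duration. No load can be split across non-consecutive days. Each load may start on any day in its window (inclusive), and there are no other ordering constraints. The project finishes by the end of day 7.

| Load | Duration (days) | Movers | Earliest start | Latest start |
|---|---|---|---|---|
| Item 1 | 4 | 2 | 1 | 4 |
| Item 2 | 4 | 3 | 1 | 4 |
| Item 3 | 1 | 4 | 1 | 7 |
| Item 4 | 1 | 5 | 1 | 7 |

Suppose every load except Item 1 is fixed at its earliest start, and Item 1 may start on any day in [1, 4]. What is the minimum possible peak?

12

Item 1@1: d1:14  d2:5  d3:5  d4:5  d5:0  d6:0  d7:0 → peak 14
Item 1@2: d1:12  d2:5  d3:5  d4:5  d5:2  d6:0  d7:0 → peak 12
Item 1@3: d1:12  d2:3  d3:5  d4:5  d5:2  d6:2  d7:0 → peak 12
Item 1@4: d1:12  d2:3  d3:3  d4:5  d5:2  d6:2  d7:2 → peak 12
Best is Item 1@2, peak 12.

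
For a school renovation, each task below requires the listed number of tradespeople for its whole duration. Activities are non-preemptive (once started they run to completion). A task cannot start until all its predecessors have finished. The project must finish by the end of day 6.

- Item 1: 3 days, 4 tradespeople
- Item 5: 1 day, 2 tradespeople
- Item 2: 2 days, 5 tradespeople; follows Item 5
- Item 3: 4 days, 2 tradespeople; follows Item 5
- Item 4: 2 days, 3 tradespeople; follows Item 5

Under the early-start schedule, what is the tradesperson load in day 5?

2

At early start, day 5 has: Item 3.
Demand: 2 = 2.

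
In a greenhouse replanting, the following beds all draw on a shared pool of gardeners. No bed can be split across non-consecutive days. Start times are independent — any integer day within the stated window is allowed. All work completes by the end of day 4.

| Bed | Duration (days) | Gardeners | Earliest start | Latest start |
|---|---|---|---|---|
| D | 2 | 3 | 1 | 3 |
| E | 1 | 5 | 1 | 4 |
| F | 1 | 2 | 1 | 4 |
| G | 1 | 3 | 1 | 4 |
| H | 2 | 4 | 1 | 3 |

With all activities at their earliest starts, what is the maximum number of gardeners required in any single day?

17

Early-start schedule: D@1, E@1, F@1, G@1, H@1.
Load per day: day 1: 17, day 2: 7, day 3: 0, day 4: 0.
Peak is 17.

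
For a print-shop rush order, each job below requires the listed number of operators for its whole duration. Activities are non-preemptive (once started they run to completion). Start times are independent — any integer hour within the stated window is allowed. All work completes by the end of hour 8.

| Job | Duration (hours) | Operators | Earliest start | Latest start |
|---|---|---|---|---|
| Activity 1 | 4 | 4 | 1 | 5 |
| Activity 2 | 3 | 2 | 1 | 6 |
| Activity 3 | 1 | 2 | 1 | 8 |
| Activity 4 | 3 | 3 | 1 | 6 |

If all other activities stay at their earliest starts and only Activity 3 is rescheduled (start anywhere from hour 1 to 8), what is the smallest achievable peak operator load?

9

Activity 3@1: h1:11  h2:9  h3:9  h4:4  h5:0  h6:0  h7:0  h8:0 → peak 11
Activity 3@2: h1:9  h2:11  h3:9  h4:4  h5:0  h6:0  h7:0  h8:0 → peak 11
Activity 3@3: h1:9  h2:9  h3:11  h4:4  h5:0  h6:0  h7:0  h8:0 → peak 11
Activity 3@4: h1:9  h2:9  h3:9  h4:6  h5:0  h6:0  h7:0  h8:0 → peak 9
Activity 3@5: h1:9  h2:9  h3:9  h4:4  h5:2  h6:0  h7:0  h8:0 → peak 9
Activity 3@6: h1:9  h2:9  h3:9  h4:4  h5:0  h6:2  h7:0  h8:0 → peak 9
Activity 3@7: h1:9  h2:9  h3:9  h4:4  h5:0  h6:0  h7:2  h8:0 → peak 9
Activity 3@8: h1:9  h2:9  h3:9  h4:4  h5:0  h6:0  h7:0  h8:2 → peak 9
Best is Activity 3@4, peak 9.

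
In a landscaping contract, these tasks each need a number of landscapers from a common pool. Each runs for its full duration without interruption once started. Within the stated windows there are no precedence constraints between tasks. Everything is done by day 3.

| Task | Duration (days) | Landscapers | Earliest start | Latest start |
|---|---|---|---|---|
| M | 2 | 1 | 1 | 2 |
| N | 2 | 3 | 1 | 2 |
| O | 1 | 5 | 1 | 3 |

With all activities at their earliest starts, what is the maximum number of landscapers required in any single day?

9

Early-start schedule: M@1, N@1, O@1.
Load per day: day 1: 9, day 2: 4, day 3: 0.
Peak is 9.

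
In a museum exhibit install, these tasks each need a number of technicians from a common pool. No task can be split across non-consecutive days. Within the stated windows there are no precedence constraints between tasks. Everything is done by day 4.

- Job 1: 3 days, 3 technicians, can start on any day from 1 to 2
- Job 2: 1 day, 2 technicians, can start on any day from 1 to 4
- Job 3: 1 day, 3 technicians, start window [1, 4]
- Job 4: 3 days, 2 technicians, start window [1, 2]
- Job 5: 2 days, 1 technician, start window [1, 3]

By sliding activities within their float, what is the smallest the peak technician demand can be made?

Early-start (Job 1@1, Job 2@1, Job 3@1, Job 4@1, Job 5@1) gives peak 11: d1:11  d2:6  d3:5  d4:0.
Shift Job 3→4, Job 4→2.
Schedule Job 1@1, Job 2@1, Job 3@4, Job 4@2, Job 5@1: d1:6  d2:6  d3:5  d4:5 — peak 6.
Total technician-days = 22 over 4 days ⇒ peak ≥ ⌈22/4⌉ = 6, so 6 is optimal.

6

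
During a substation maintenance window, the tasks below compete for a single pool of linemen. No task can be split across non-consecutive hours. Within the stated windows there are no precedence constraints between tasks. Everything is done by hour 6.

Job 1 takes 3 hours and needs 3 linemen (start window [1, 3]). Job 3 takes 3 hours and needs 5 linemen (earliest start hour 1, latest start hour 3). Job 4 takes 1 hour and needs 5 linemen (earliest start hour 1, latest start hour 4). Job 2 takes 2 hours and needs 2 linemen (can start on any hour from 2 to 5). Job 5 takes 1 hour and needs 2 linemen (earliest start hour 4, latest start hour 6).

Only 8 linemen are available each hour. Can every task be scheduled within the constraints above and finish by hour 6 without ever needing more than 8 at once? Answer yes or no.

yes

Schedule Job 1@1, Job 3@1, Job 4@4, Job 2@4, Job 5@5: h1:8  h2:8  h3:8  h4:7  h5:4  h6:0 — peak 8 ≤ 8.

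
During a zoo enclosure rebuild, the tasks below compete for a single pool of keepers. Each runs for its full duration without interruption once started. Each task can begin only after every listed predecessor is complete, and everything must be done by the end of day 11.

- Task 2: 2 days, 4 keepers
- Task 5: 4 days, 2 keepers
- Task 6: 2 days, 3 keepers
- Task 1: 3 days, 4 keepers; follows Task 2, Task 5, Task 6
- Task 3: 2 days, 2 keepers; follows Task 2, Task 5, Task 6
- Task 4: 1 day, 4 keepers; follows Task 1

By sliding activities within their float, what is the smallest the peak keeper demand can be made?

6

Early-start (Task 2@1, Task 5@1, Task 6@1, Task 1@5, Task 3@5, Task 4@8) gives peak 9: d1:9  d2:9  d3:2  d4:2  d5:6  d6:6  d7:4  d8:4  d9:0  d10:0  d11:0.
Shift Task 6→3.
Schedule Task 2@1, Task 5@1, Task 6@3, Task 1@5, Task 3@5, Task 4@8: d1:6  d2:6  d3:5  d4:5  d5:6  d6:6  d7:4  d8:4  d9:0  d10:0  d11:0 — peak 6.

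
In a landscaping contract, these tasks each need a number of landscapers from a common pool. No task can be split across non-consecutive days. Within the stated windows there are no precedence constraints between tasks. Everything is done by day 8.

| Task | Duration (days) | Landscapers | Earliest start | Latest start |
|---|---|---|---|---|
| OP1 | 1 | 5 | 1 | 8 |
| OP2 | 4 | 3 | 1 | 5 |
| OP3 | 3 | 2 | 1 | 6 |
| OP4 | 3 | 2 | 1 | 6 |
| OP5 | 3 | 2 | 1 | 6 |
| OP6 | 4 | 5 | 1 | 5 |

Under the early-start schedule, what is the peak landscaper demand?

19

Early-start schedule: OP1@1, OP2@1, OP3@1, OP4@1, OP5@1, OP6@1.
Load per day: day 1: 19, day 2: 14, day 3: 14, day 4: 8, day 5: 0, day 6: 0, day 7: 0, day 8: 0.
Peak is 19.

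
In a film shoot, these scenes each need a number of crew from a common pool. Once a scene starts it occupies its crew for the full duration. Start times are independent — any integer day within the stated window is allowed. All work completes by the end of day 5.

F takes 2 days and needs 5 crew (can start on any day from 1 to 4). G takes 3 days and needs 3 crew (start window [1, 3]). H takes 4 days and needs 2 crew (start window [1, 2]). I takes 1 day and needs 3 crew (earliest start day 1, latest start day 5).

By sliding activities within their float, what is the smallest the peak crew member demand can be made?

Early-start (F@1, G@1, H@1, I@1) gives peak 13: d1:13  d2:10  d3:5  d4:2  d5:0.
Shift G→3, I→5.
Schedule F@1, G@3, H@1, I@5: d1:7  d2:7  d3:5  d4:5  d5:6 — peak 7.

7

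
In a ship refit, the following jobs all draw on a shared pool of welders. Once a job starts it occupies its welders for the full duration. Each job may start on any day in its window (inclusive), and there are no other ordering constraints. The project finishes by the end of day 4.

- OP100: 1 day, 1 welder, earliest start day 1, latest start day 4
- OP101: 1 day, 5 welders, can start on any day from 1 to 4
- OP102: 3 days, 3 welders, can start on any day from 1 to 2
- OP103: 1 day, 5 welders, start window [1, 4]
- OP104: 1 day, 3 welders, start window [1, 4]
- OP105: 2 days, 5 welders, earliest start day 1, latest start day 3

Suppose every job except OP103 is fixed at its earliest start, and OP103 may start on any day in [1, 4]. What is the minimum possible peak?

17

OP103@1: d1:22  d2:8  d3:3  d4:0 → peak 22
OP103@2: d1:17  d2:13  d3:3  d4:0 → peak 17
OP103@3: d1:17  d2:8  d3:8  d4:0 → peak 17
OP103@4: d1:17  d2:8  d3:3  d4:5 → peak 17
Best is OP103@2, peak 17.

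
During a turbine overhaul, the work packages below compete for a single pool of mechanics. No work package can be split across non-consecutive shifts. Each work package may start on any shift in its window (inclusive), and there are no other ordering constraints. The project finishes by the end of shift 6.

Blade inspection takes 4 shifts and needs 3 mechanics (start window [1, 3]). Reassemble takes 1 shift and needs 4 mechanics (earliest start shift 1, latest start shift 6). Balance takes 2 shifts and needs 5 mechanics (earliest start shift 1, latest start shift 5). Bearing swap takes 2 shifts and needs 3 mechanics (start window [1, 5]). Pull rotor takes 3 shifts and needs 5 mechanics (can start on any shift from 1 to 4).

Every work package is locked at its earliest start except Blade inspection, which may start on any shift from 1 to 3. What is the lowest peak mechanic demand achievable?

Blade inspection@1: s1:20  s2:16  s3:8  s4:3  s5:0  s6:0 → peak 20
Blade inspection@2: s1:17  s2:16  s3:8  s4:3  s5:3  s6:0 → peak 17
Blade inspection@3: s1:17  s2:13  s3:8  s4:3  s5:3  s6:3 → peak 17
Best is Blade inspection@2, peak 17.

17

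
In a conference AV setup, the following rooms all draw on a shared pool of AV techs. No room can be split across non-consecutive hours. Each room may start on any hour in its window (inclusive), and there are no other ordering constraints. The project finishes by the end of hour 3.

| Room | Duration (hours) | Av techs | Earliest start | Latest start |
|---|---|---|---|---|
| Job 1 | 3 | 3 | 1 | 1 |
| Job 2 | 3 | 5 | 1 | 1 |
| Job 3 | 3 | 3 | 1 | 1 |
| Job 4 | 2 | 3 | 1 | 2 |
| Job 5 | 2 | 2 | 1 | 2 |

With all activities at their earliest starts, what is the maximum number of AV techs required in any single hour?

16

Early-start schedule: Job 1@1, Job 2@1, Job 3@1, Job 4@1, Job 5@1.
Load per hour: hour 1: 16, hour 2: 16, hour 3: 11.
Peak is 16.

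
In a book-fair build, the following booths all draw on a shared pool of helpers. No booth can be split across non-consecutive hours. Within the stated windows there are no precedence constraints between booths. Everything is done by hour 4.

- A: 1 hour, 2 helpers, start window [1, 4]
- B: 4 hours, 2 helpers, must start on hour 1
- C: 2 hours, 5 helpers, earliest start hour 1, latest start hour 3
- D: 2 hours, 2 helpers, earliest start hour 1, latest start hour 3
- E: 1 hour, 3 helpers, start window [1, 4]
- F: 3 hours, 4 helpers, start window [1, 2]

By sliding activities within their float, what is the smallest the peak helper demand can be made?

Early-start (A@1, B@1, C@1, D@1, E@1, F@1) gives peak 18: h1:18  h2:13  h3:6  h4:2.
Shift D→3, E→3, F→2.
Schedule A@1, B@1, C@1, D@3, E@3, F@2: h1:9  h2:11  h3:11  h4:8 — peak 11.

11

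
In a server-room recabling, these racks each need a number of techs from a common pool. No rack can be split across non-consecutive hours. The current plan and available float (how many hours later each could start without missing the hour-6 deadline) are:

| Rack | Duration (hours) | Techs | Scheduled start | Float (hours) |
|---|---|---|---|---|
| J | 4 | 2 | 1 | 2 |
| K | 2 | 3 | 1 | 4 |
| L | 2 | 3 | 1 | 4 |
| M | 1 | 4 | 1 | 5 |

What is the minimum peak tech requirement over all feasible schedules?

Early-start (J@1, K@1, L@1, M@1) gives peak 12: h1:12  h2:8  h3:2  h4:2  h5:0  h6:0.
Shift L→3, M→5.
Schedule J@1, K@1, L@3, M@5: h1:5  h2:5  h3:5  h4:5  h5:4  h6:0 — peak 5.

5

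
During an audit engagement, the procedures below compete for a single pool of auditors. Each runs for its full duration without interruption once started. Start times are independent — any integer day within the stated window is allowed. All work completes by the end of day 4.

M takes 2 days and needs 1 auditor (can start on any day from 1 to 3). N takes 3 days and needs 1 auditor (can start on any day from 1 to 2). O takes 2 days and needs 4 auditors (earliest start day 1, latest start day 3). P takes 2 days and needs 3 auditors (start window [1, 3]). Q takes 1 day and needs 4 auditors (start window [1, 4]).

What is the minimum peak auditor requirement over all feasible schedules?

7

Early-start (M@1, N@1, O@1, P@1, Q@1) gives peak 13: d1:13  d2:9  d3:1  d4:0.
Shift P→3, Q→4.
Schedule M@1, N@1, O@1, P@3, Q@4: d1:6  d2:6  d3:4  d4:7 — peak 7.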